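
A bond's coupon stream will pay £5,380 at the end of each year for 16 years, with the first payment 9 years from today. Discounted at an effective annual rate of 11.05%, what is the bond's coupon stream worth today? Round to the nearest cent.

Value one period before first payment (t=8): 5380 × [1 − (1+0.1105)^(−16)] / 0.1105 = 5380 × 7.358006 = 39,586.0729
PV₀ = 39,586.0729 / (1+0.1105)^8 = 39,586.0729 / 2.312856 = 17,115.6705

£17,115.67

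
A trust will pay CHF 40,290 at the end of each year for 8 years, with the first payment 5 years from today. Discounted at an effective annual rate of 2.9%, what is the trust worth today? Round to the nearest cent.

PV at t=4 (ordinary 8-year annuity): 40290 × a(8|0.029) = 40290 × 7.049399 = 284,020.2670
Discount back 4 years: 284,020.2670 × (1+0.029)^(−4) = 284,020.2670 × 0.891946 = 253,330.7053

CHF 253,330.71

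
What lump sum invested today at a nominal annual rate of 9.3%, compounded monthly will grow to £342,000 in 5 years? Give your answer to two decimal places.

Periodic rate i = 0.093/12 = 0.00775; n = 5 × 12 = 60 periods.
PV = FV·(1+i)^(−n) = 342,000 × 0.629262 = 215,207.6457

£215,207.65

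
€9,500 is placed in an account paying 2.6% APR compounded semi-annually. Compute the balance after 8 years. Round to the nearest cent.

With 2 periods per year: i = 0.013, n = 16.
FV = 9,500 × (1 + 0.013)^16 = 11,680.8576

€11,680.86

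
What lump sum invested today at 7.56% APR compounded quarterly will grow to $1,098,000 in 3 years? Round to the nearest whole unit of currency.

i = 0.0756/4 = 0.0189 per quarter; n = 3·4 = 12.
PV = FV·(1+i)^(−n) = 1,098,000 × 0.798769 = 877,048.4659

$877,048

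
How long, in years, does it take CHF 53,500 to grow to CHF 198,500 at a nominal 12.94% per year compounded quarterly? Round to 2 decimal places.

Periodic rate i = 0.1294/4 = 0.03235.
n = ln(198500/53500) / ln(1+0.03235) = ln(3.71028) / 0.031838 = 41.1809 quarters
= 41.1809/4 years

10.30 years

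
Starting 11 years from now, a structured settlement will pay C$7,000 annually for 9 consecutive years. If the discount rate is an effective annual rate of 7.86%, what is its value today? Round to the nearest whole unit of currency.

PV at t=10 (ordinary 9-year annuity): 7000 × a(9|0.0786) = 7000 × 6.283420 = 43,983.9378
PV₀ = 43,983.9378 / (1+0.0786)^10 = 43,983.9378 / 2.131102 = 20,639.0617

C$20,639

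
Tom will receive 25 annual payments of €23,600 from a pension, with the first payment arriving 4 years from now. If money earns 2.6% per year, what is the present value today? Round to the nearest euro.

€398,023

Value one period before first payment (t=3): 23600 × [1 − (1+0.026)^(−25)] / 0.026 = 23600 × 18.215380 = 429,882.9669
Discount back 3 years: 429,882.9669 × (1+0.026)^(−3) = 429,882.9669 × 0.925887 = 398,022.9876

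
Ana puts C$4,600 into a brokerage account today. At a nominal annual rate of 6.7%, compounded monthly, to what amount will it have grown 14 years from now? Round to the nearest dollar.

C$11,722

i = 0.067/12 = 0.00558333 per month; n = 14·12 = 168.
4,600 × (1+0.00558333)^168 = 4,600 × 2.548210 = 11,721.7657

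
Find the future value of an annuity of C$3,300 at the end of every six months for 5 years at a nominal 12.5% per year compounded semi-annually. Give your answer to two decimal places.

C$44,010.69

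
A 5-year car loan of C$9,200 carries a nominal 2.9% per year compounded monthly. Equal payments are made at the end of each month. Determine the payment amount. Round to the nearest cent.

With 12 periods per year: i = 0.00241667, n = 60.
PMT = 9200 / ( [1 − (1+0.00241667)^(−60)] / 0.00241667 ) = 9200 / 55.790225 = 164.9034

C$164.90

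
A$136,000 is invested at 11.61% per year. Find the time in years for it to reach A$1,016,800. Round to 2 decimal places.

18.32 years

n = ln(1.0168e+06/136000) / ln(1+0.1161) = ln(7.47647) / 0.109840 = 18.3153 years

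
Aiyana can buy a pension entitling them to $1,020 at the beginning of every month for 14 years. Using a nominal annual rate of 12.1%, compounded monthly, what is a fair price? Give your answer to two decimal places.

$83,238.65

With 12 periods per year: i = 0.0100833, n = 168.
PV = 1020 × [1 − (1+0.0100833)^(−168)] / 0.0100833 × (1+i) = 1020 × 81.606516 = 83,238.6467
(annuity-due: payments at period start, so ×(1+i).)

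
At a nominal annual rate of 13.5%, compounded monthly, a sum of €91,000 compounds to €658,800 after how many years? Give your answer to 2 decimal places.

14.75 years

Periodic rate i = 0.135/12 = 0.01125.
(1+i)^n = 658800/91000 = 7.23956, so n = ln 7.23956 / ln 1.01125 = 176.9489 months
= 176.9489/12 years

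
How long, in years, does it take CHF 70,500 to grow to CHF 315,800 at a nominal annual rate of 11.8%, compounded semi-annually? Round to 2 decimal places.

Periodic rate i = 0.118/2 = 0.059.
n = ln(315800/70500) / ln(1+0.059) = ln(4.47943) / 0.057325 = 26.1578 half-years
= 26.1578/2 years

13.08 years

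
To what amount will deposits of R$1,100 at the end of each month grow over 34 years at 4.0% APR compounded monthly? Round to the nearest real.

i = 0.04/12 = 0.00333333 per month; n = 34·12 = 408.
FV = 1100 × [(1+0.00333333)^408 − 1] / 0.00333333 = 1100 × 866.217439 = 952,839.1830

R$952,839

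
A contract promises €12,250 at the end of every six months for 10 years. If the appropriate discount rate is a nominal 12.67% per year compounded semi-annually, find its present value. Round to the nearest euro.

€136,764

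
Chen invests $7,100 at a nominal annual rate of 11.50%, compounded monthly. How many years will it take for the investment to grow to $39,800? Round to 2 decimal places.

15.06 years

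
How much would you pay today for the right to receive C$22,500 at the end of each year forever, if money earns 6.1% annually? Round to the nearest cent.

C$368,852.46

PV = PMT / i = 22500 / 0.061 = 368,852.4590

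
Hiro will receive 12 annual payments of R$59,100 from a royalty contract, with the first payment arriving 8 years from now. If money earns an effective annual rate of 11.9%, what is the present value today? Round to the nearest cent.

R$167,413.11

PV at t=7 (ordinary 12-year annuity): 59100 × a(12|0.119) = 59100 × 6.223183 = 367,790.1216
Discount back 7 years: 367,790.1216 × (1+0.119)^(−7) = 367,790.1216 × 0.455187 = 167,413.1063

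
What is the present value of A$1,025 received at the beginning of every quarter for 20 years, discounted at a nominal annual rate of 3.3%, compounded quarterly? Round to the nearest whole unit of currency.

i = 0.033/4 = 0.00825 per quarter; n = 20·4 = 80.
PV = PMT · [1 − (1+i)^(−n)] / i × (1+i) = 1025 · 58.875363 = 60,347.2476
Payments are at the start of each period, so multiply by (1+i).

A$60,347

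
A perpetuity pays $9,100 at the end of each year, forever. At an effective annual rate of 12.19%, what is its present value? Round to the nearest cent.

$74,651.35

PV = C/r = 9100/0.1219 = 74,651.3536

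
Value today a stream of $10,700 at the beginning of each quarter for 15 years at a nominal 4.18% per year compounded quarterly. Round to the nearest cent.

i = 0.0418/4 = 0.01045 per quarter; n = 15·4 = 60.
Annuity factor a(60|0.01045) × (1+i) = 44.872415; PV = 10700 × 44.872415 = 480,134.8451
Payments are at the start of each period, so multiply by (1+i).

$480,134.85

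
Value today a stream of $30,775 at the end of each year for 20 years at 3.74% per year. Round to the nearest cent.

PV = PMT · [1 − (1+i)^(−n)] / i = 30775 · 13.908651 = 428,038.7425

$428,038.74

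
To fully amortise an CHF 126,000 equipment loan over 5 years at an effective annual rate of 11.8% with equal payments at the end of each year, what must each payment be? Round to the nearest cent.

Annuity-PV factor = 3.622708; PMT = 126000 / 3.622708 = 34,780.6088

CHF 34,780.61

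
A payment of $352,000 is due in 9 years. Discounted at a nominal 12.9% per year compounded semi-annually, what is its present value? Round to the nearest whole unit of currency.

$114,267

i = 0.129/2 = 0.0645 per half-year; n = 9·2 = 18.
Discount factor = (1+0.0645)^(−18) = 0.324622; PV = 352,000 × 0.324622 = 114,266.9616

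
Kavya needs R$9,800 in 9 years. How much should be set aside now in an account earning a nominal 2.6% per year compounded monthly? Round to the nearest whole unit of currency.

R$7,757

Periodic rate i = 0.026/12 = 0.00216667; n = 9 × 12 = 108 periods.
PV = 9,800 / (1 + 0.00216667)^108 = 9,800 / 1.263325 = 7,757.3092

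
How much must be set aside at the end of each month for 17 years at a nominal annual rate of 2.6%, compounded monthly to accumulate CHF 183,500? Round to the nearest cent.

CHF 716.27

i = 0.026/12 = 0.00216667 per month; n = 17·12 = 204.
PMT = 183500 / ( [(1+0.00216667)^204 − 1] / 0.00216667 ) = 183500 / 256.187084 = 716.2734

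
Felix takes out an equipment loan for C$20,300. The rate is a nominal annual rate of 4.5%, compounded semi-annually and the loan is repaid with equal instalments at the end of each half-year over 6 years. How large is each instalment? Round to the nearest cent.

i = 0.045/2 = 0.0225 per half-year; n = 6·2 = 12.
PMT = 20300 / ( [1 − (1+0.0225)^(−12)] / 0.0225 ) = 20300 / 10.414779 = 1,949.1533

C$1,949.15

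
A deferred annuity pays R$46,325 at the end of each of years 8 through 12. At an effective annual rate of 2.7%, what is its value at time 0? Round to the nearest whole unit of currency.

R$177,578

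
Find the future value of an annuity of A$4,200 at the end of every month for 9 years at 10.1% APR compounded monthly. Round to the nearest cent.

With 12 periods per year: i = 0.00841667, n = 108.
Accumulation factor s(108|0.00841667) = 174.940557; FV = 4200 × 174.940557 = 734,750.3410

A$734,750.34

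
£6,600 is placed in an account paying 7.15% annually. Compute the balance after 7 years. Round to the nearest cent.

£10,702.60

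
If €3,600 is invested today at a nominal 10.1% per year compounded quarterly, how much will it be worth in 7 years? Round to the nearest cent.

€7,236.63

With 4 periods per year: i = 0.02525, n = 28.
FV = 3,600 × (1 + 0.02525)^28 = 7,236.6286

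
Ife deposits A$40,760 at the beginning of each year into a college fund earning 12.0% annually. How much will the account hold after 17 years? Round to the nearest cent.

A$2,231,598.38

Accumulation factor s(17|0.12) × (1+i) = 54.749715; FV = 40760 × 54.749715 = 2,231,598.3817
Payments are at the start of each period, so multiply by (1+i).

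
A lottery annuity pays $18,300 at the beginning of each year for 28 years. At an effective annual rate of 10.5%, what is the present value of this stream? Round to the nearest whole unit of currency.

PV = 18300 × [1 − (1+0.105)^(−28)] / 0.105 × (1+i) = 18300 × 9.881079 = 180,823.7384
(annuity-due: payments at period start, so ×(1+i).)

$180,824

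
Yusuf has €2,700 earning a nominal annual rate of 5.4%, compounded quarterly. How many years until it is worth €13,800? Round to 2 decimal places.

Periodic rate i = 0.054/4 = 0.0135.
n = ln(13800/2700) / ln(1+0.0135) = ln(5.11111) / 0.013410 = 121.6596 quarters
= 121.6596/4 years

30.41 years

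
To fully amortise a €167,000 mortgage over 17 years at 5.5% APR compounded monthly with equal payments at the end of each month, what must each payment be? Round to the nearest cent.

With 12 periods per year: i = 0.00458333, n = 204.
Annuity-PV factor = 132.343550; PMT = 167000 / 132.343550 = 1,261.8673

€1,261.87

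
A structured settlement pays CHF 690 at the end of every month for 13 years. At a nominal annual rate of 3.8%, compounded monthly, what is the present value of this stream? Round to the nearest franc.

Periodic rate i = 0.038/12 = 0.00316667; n = 13 × 12 = 156 periods.
Annuity factor a(156|0.00316667) = 122.950349; PV = 690 × 122.950349 = 84,835.7411

CHF 84,836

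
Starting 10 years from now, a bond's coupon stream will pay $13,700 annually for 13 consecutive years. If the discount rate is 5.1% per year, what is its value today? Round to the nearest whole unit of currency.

Value one period before first payment (t=9): 13700 × [1 − (1+0.051)^(−13)] / 0.051 = 13700 × 9.337274 = 127,920.6521
Discount back 9 years: 127,920.6521 × (1+0.051)^(−9) = 127,920.6521 × 0.639110 = 81,755.3572

$81,755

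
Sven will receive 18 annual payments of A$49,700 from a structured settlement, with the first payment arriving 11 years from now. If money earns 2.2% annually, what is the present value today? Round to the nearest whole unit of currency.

PV at t=10 (ordinary 18-year annuity): 49700 × a(18|0.022) = 49700 × 14.731717 = 732,166.3388
Discount back 10 years: 732,166.3388 × (1+0.022)^(−10) = 732,166.3388 × 0.804435 = 588,980.3428

A$588,980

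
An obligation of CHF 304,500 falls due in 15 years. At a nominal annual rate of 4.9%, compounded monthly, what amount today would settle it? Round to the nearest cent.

CHF 146,228.09

Periodic rate i = 0.049/12 = 0.00408333; n = 15 × 12 = 180 periods.
PV = FV·(1+i)^(−n) = 304,500 × 0.480224 = 146,228.0866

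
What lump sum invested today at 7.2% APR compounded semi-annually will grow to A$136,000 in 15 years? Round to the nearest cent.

A$47,070.22

i = 0.072/2 = 0.036 per half-year; n = 15·2 = 30.
Discount factor = (1+0.036)^(−30) = 0.346105; PV = 136,000 × 0.346105 = 47,070.2219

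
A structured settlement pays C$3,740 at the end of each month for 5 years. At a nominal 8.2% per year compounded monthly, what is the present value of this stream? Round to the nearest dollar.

i = 0.082/12 = 0.00683333 per month; n = 5·12 = 60.
PV = PMT · [1 − (1+i)^(−n)] / i = 3740 · 49.086388 = 183,583.0928

C$183,583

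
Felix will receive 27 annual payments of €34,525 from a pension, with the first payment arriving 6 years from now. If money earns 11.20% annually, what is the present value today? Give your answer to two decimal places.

Value one period before first payment (t=5): 34525 × [1 − (1+0.112)^(−27)] / 0.112 = 34525 × 8.420467 = 290,716.6336
PV₀ = 290,716.6336 / (1+0.112)^5 = 290,716.6336 / 1.700294 = 170,980.2488

€170,980.25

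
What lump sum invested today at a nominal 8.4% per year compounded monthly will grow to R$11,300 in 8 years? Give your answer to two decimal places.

Periodic rate i = 0.084/12 = 0.007; n = 8 × 12 = 96 periods.
PV = 11,300 / (1 + 0.007)^96 = 11,300 / 1.953571 = 5,784.2795

R$5,784.28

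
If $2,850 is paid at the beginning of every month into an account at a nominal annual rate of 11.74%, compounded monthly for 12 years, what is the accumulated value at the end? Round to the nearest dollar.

$901,055

Periodic rate i = 0.1174/12 = 0.00978333; n = 12 × 12 = 144 periods.
FV = PMT · [(1+i)^n − 1] / i × (1+i) = 2850 · 316.159737 = 901,055.2502
Payments are at the start of each period, so multiply by (1+i).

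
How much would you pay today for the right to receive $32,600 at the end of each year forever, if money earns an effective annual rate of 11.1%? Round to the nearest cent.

PV = PMT / i = 32600 / 0.111 = 293,693.6937

$293,693.69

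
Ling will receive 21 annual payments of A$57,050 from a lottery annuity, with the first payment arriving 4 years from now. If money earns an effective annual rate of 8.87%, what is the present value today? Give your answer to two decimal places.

A$414,770.42

Value one period before first payment (t=3): 57050 × [1 − (1+0.0887)^(−21)] / 0.0887 = 57050 × 9.381597 = 535,220.1330
Discount back 3 years: 535,220.1330 × (1+0.0887)^(−3) = 535,220.1330 × 0.774953 = 414,770.4166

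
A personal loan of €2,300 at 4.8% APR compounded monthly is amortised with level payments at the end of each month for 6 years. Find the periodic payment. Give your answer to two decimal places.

With 12 periods per year: i = 0.004, n = 72.
Annuity-PV factor = 62.451892; PMT = 2300 / 62.451892 = 36.8283

€36.83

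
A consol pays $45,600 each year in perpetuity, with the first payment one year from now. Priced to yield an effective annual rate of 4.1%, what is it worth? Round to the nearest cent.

$1,112,195.12

PV = PMT / i = 45600 / 0.041 = 1,112,195.1220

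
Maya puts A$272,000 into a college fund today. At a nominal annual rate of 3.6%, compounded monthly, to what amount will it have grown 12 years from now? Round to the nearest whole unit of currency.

i = 0.036/12 = 0.003 per month; n = 12·12 = 144.
FV = PV·(1+i)^n = 272,000 × 1.539339 = 418,700.2874

A$418,700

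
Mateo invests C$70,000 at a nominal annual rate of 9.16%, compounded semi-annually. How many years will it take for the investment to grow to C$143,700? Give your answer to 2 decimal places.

Periodic rate i = 0.0916/2 = 0.0458.
n = ln(143700/70000) / ln(1+0.0458) = ln(2.05286) / 0.044782 = 16.0607 half-years
= 16.0607/2 years

8.03 years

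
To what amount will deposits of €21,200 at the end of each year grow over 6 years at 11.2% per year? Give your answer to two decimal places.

€168,601.81

FV = PMT · [(1+i)^n − 1] / i = 21200 · 7.952916 = 168,601.8119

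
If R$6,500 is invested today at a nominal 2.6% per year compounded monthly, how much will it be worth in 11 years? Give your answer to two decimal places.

R$8,649.42

With 12 periods per year: i = 0.00216667, n = 132.
6,500 × (1+0.00216667)^132 = 6,500 × 1.330681 = 8,649.4245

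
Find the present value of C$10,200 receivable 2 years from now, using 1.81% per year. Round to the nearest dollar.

C$9,841

PV = FV·(1+i)^(−n) = 10,200 × 0.964760 = 9,840.5483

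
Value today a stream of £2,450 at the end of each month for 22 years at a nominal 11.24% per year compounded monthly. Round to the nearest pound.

Periodic rate i = 0.1124/12 = 0.00936667; n = 22 × 12 = 264 periods.
PV = PMT · [1 − (1+i)^(−n)] / i = 2450 · 97.652163 = 239,247.8001

£239,248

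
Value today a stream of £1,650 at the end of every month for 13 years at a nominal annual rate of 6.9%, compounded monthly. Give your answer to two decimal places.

i = 0.069/12 = 0.00575 per month; n = 13·12 = 156.
PV = PMT · [1 − (1+i)^(−n)] / i = 1650 · 102.810404 = 169,637.1670

£169,637.17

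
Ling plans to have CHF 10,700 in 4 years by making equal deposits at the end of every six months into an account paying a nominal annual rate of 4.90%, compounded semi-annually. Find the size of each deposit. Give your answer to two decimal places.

i = 0.049/2 = 0.0245 per half-year; n = 4·2 = 8.
FV-annuity factor = 8.720664; PMT = 10700 / 8.720664 = 1,226.9708

CHF 1,226.97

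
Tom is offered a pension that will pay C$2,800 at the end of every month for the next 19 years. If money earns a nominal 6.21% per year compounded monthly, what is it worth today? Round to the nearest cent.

C$374,282.42

With 12 periods per year: i = 0.005175, n = 228.
PV = PMT · [1 − (1+i)^(−n)] / i = 2800 · 133.672294 = 374,282.4221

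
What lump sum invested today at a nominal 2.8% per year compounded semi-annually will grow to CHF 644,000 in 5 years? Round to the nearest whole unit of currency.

CHF 560,411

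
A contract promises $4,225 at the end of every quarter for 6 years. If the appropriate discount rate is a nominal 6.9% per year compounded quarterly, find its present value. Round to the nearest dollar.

With 4 periods per year: i = 0.01725, n = 24.
PV = PMT · [1 − (1+i)^(−n)] / i = 4225 · 19.516606 = 82,457.6601

$82,458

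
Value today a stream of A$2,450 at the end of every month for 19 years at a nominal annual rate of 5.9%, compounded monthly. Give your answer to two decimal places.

i = 0.059/12 = 0.00491667 per month; n = 19·12 = 228.
PV = PMT · [1 − (1+i)^(−n)] / i = 2450 · 136.911816 = 335,433.9504

A$335,433.95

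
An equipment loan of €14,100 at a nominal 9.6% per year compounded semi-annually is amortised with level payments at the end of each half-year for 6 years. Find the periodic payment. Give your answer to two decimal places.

Periodic rate i = 0.096/2 = 0.048; n = 6 × 2 = 12 periods.
Annuity-PV factor = 8.964081; PMT = 14100 / 8.964081 = 1,572.9443

€1,572.94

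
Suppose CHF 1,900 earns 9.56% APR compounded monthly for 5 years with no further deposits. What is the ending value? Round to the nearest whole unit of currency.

CHF 3,059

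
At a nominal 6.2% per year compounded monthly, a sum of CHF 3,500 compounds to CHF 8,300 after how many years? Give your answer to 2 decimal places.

Periodic rate i = 0.062/12 = 0.00516667.
n = ln(8300/3500) / ln(1+0.00516667) = ln(2.37143) / 0.005153 = 167.5590 months
= 167.5590/12 years

13.96 years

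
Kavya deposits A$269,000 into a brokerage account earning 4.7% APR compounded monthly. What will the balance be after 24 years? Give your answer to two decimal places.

A$829,238.77

With 12 periods per year: i = 0.00391667, n = 288.
FV = 269,000 × (1 + 0.00391667)^288 = 829,238.7661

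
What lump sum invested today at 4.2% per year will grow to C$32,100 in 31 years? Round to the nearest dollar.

Discount factor = (1+0.042)^(−31) = 0.279319; PV = 32,100 × 0.279319 = 8,966.1447

C$8,966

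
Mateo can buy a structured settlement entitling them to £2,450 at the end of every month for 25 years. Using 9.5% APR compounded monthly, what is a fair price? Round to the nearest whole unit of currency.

£280,418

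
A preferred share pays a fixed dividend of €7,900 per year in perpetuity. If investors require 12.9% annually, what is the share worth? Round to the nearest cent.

€61,240.31

PV = PMT / i = 7900 / 0.129 = 61,240.3101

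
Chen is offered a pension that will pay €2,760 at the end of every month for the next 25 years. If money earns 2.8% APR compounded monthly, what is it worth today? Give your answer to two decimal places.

€594,988.52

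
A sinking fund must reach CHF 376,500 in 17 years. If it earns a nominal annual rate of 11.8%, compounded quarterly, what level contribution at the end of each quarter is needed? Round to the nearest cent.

With 4 periods per year: i = 0.0295, n = 68.
PMT = 376500 / ( [(1+0.0295)^68 − 1] / 0.0295 ) = 376500 / 210.878267 = 1,785.3902

CHF 1,785.39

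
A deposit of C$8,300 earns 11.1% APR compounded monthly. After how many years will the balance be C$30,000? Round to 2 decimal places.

11.63 years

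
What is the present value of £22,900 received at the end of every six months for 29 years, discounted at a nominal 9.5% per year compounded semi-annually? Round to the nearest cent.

£449,430.83

With 2 periods per year: i = 0.0475, n = 58.
PV = 22900 × [1 − (1+0.0475)^(−58)] / 0.0475 = 22900 × 19.625801 = 449,430.8318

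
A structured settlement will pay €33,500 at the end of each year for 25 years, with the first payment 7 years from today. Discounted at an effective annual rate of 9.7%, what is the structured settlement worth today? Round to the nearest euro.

Value one period before first payment (t=6): 33500 × [1 − (1+0.097)^(−25)] / 0.097 = 33500 × 9.290540 = 311,233.0962
PV₀ = 311,233.0962 / (1+0.097)^6 = 311,233.0962 / 1.742769 = 178,585.4234

€178,585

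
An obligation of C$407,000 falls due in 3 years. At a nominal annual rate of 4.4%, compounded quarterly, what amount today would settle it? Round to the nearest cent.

C$356,927.94

Periodic rate i = 0.044/4 = 0.011; n = 3 × 4 = 12 periods.
Discount factor = (1+0.011)^(−12) = 0.876973; PV = 407,000 × 0.876973 = 356,927.9373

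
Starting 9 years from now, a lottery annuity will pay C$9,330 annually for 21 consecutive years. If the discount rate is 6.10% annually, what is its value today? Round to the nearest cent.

C$67,775.40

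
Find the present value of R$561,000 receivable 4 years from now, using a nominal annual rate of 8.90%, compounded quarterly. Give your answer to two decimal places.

R$394,501.77

Periodic rate i = 0.089/4 = 0.02225; n = 4 × 4 = 16 periods.
PV = 561,000 / (1 + 0.02225)^16 = 561,000 / 1.422047 = 394,501.7678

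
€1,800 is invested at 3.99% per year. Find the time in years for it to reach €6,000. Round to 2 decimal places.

30.77 years

n = ln(6000/1800) / ln(1+0.0399) = ln(3.33333) / 0.039125 = 30.7728 years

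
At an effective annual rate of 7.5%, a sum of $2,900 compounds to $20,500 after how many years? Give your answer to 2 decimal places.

n = ln(20500/2900) / ln(1+0.075) = ln(7.06897) / 0.072321 = 27.0423 years

27.04 years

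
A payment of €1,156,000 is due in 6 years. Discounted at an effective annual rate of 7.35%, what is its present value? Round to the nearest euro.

Discount factor = (1+0.0735)^(−6) = 0.653413; PV = 1,156,000 × 0.653413 = 755,345.3178

€755,345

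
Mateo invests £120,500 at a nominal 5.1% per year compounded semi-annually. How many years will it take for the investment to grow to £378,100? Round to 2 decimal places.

Periodic rate i = 0.051/2 = 0.0255.
(1+i)^n = 378100/120500 = 3.13776, so n = ln 3.13776 / ln 1.0255 = 45.4128 half-years
= 45.4128/2 years

22.71 years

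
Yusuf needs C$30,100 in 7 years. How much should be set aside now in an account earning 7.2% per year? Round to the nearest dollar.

Discount factor = (1+0.072)^(−7) = 0.614662; PV = 30,100 × 0.614662 = 18,501.3321

C$18,501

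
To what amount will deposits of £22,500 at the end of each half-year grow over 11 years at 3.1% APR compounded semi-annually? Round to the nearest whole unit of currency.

Periodic rate i = 0.031/2 = 0.0155; n = 11 × 2 = 22 periods.
Accumulation factor s(22|0.0155) = 25.979314; FV = 22500 × 25.979314 = 584,534.5725

£584,535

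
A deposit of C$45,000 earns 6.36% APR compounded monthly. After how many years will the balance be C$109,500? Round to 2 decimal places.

14.02 years

Periodic rate i = 0.0636/12 = 0.0053.
(1+i)^n = 109500/45000 = 2.43333, so n = ln 2.43333 / ln 1.0053 = 168.2295 months
= 168.2295/12 years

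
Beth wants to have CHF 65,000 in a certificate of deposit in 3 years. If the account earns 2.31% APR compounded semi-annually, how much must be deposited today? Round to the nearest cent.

Periodic rate i = 0.0231/2 = 0.01155; n = 3 × 2 = 6 periods.
PV = 65,000 / (1 + 0.01155)^6 = 65,000 / 1.071332 = 60,672.1284

CHF 60,672.13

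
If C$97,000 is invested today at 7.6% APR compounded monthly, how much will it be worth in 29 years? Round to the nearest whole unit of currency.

C$872,848

i = 0.076/12 = 0.00633333 per month; n = 29·12 = 348.
97,000 × (1+0.00633333)^348 = 97,000 × 8.998429 = 872,847.6035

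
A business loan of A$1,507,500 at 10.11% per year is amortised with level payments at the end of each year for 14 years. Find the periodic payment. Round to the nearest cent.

PMT = 1.5075e+06 / ( [1 − (1+0.1011)^(−14)] / 0.1011 ) = 1.5075e+06 / 7.322729 = 205,865.8792

A$205,865.88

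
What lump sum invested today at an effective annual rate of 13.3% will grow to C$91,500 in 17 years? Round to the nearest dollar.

PV = FV·(1+i)^(−n) = 91,500 × 0.119699 = 10,952.4840

C$10,952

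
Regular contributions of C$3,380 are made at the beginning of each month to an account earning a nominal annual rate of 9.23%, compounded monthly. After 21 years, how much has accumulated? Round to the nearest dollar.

C$2,610,670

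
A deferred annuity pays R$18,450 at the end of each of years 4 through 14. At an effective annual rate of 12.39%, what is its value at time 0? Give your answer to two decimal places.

R$75,869.23

Value one period before first payment (t=3): 18450 × [1 − (1+0.1239)^(−11)] / 0.1239 = 18450 × 5.837842 = 107,708.1855
PV₀ = 107,708.1855 / (1+0.1239)^3 = 107,708.1855 / 1.419656 = 75,869.2335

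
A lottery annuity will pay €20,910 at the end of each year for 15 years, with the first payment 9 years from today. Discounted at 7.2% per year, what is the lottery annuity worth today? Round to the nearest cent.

PV at t=8 (ordinary 15-year annuity): 20910 × a(15|0.072) = 20910 × 8.993967 = 188,063.8600
PV₀ = 188,063.8600 / (1+0.072)^8 = 188,063.8600 / 1.744047 = 107,831.8517

€107,831.85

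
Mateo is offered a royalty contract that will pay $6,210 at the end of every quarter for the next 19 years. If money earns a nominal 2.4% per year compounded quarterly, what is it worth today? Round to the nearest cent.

With 4 periods per year: i = 0.006, n = 76.
PV = 6210 × [1 − (1+0.006)^(−76)] / 0.006 = 6210 × 60.886995 = 378,108.2386

$378,108.24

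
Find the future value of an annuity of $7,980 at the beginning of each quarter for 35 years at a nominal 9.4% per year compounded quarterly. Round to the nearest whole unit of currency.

$8,633,379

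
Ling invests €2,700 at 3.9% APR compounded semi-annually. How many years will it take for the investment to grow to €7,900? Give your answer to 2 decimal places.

27.80 years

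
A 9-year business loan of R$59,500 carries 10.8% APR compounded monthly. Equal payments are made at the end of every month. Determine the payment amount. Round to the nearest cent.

R$863.67

i = 0.108/12 = 0.009 per month; n = 9·12 = 108.
Annuity-PV factor = 68.891762; PMT = 59500 / 68.891762 = 863.6737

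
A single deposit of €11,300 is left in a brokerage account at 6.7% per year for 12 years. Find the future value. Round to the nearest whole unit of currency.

€24,607

FV = 11,300 × (1 + 0.067)^12 = 24,606.5925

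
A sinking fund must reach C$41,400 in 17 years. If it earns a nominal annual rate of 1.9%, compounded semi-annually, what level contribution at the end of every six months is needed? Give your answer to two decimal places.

C$1,037.29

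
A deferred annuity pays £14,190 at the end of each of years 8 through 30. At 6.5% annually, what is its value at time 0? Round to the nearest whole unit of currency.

PV at t=7 (ordinary 23-year annuity): 14190 × a(23|0.065) = 14190 × 11.770137 = 167,018.2402
PV₀ = 167,018.2402 / (1+0.065)^7 = 167,018.2402 / 1.553987 = 107,477.2755

£107,477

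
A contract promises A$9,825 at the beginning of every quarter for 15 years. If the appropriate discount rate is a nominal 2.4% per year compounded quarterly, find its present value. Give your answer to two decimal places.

A$496,788.38

Periodic rate i = 0.024/4 = 0.006; n = 15 × 4 = 60 periods.
PV = PMT · [1 − (1+i)^(−n)] / i × (1+i) = 9825 · 50.563703 = 496,788.3801
Payments are at the start of each period, so multiply by (1+i).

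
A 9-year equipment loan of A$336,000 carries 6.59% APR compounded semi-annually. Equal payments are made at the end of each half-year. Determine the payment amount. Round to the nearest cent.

With 2 periods per year: i = 0.03295, n = 18.
Annuity-PV factor = 13.416666; PMT = 336000 / 13.416666 = 25,043.4798

A$25,043.48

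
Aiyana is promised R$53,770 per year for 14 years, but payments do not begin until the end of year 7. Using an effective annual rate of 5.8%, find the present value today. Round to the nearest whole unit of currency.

R$360,803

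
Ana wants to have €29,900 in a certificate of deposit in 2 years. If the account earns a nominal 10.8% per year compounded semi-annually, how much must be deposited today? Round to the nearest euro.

i = 0.108/2 = 0.054 per half-year; n = 2·2 = 4.
Discount factor = (1+0.054)^(−4) = 0.810285; PV = 29,900 × 0.810285 = 24,227.5080

€24,228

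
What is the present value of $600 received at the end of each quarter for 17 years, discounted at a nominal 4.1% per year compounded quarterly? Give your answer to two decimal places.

$29,277.22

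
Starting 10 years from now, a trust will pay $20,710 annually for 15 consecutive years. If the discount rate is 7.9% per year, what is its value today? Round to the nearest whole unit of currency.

Value one period before first payment (t=9): 20710 × [1 − (1+0.079)^(−15)] / 0.079 = 20710 × 8.611992 = 178,354.3456
PV₀ = 178,354.3456 / (1+0.079)^9 = 178,354.3456 / 1.982408 = 89,968.5442

$89,969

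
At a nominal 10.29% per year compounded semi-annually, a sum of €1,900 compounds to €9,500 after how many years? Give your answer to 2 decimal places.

16.04 years

Periodic rate i = 0.1029/2 = 0.05145.
n = ln(9500/1900) / ln(1+0.05145) = ln(5.00000) / 0.050170 = 32.0796 half-years
= 32.0796/2 years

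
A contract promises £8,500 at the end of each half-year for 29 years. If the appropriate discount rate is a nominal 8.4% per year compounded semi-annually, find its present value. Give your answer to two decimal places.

£183,766.86

With 2 periods per year: i = 0.042, n = 58.
PV = 8500 × [1 − (1+0.042)^(−58)] / 0.042 = 8500 × 21.619630 = 183,766.8570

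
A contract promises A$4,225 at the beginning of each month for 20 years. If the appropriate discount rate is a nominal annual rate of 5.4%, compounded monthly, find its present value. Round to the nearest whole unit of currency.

i = 0.054/12 = 0.0045 per month; n = 20·12 = 240.
PV = PMT · [1 − (1+i)^(−n)] / i × (1+i) = 4225 · 147.233076 = 622,059.7446
(annuity-due: payments at period start, so ×(1+i).)

A$622,060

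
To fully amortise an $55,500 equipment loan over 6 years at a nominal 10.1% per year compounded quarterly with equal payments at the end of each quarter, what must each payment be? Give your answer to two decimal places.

With 4 periods per year: i = 0.02525, n = 24.
Annuity-PV factor = 17.835689; PMT = 55500 / 17.835689 = 3,111.7385

$3,111.74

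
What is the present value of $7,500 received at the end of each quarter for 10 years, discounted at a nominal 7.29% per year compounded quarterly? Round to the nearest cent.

$211,700.55

Periodic rate i = 0.0729/4 = 0.018225; n = 10 × 4 = 40 periods.
Annuity factor a(40|0.018225) = 28.226739; PV = 7500 × 28.226739 = 211,700.5461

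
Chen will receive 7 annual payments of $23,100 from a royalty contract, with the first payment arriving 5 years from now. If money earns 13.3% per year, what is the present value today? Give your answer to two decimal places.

$61,422.44

Value one period before first payment (t=4): 23100 × [1 − (1+0.133)^(−7)] / 0.133 = 23100 × 4.381620 = 101,215.4272
Discount back 4 years: 101,215.4272 × (1+0.133)^(−4) = 101,215.4272 × 0.606849 = 61,422.4412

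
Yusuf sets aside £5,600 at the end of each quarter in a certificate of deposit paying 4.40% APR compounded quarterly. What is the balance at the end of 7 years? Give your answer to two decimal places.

£182,465.64

With 4 periods per year: i = 0.011, n = 28.
Accumulation factor s(28|0.011) = 32.583150; FV = 5600 × 32.583150 = 182,465.6399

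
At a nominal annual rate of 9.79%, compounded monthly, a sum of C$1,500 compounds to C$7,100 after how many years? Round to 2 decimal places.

15.94 years

Periodic rate i = 0.0979/12 = 0.00815833.
(1+i)^n = 7100/1500 = 4.73333, so n = ln 4.73333 / ln 1.00816 = 191.3335 months
= 191.3335/12 years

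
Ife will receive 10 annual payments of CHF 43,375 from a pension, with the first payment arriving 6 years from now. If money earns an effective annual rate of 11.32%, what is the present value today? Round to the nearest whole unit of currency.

Value one period before first payment (t=5): 43375 × [1 − (1+0.1132)^(−10)] / 0.1132 = 43375 × 5.811037 = 252,053.7500
PV₀ = 252,053.7500 / (1+0.1132)^5 = 252,053.7500 / 1.709488 = 147,444.0239

CHF 147,444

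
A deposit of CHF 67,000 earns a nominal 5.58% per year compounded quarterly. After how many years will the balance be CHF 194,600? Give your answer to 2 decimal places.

19.24 years

Periodic rate i = 0.0558/4 = 0.01395.
(1+i)^n = 194600/67000 = 2.90448, so n = ln 2.90448 / ln 1.01395 = 76.9658 quarters
= 76.9658/4 years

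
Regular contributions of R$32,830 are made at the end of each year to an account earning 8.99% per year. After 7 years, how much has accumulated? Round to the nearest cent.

Accumulation factor s(7|0.0899) = 9.197614; FV = 32830 × 9.197614 = 301,957.6586

R$301,957.66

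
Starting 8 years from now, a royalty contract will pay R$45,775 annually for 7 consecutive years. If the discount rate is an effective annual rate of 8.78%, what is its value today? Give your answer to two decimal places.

PV at t=7 (ordinary 7-year annuity): 45775 × a(7|0.0878) = 45775 × 5.070322 = 232,093.9718
Discount back 7 years: 232,093.9718 × (1+0.0878)^(−7) = 232,093.9718 × 0.554826 = 128,771.7149

R$128,771.71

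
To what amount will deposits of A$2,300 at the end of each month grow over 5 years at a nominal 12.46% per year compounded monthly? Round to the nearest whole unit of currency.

A$190,173

Periodic rate i = 0.1246/12 = 0.0103833; n = 5 × 12 = 60 periods.
FV = 2300 × [(1+0.0103833)^60 − 1] / 0.0103833 = 2300 × 82.683817 = 190,172.7793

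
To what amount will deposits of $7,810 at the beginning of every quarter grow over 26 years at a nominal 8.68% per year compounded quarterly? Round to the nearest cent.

i = 0.0868/4 = 0.0217 per quarter; n = 26·4 = 104.
FV = 7810 × [(1+0.0217)^104 − 1] / 0.0217 × (1+i) = 7810 × 391.949450 = 3,061,125.2050
(annuity-due: payments at period start, so ×(1+i).)

$3,061,125.21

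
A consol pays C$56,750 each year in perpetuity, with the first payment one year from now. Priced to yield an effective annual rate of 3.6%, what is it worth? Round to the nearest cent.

PV = PMT / i = 56750 / 0.036 = 1,576,388.8889

C$1,576,388.89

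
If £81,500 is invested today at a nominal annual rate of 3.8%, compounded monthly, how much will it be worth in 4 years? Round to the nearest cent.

£94,856.28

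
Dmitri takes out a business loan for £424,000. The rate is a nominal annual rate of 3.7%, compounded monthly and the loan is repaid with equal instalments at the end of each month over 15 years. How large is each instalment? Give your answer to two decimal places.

£3,072.92

With 12 periods per year: i = 0.00308333, n = 180.
Annuity-PV factor = 137.979680; PMT = 424000 / 137.979680 = 3,072.9162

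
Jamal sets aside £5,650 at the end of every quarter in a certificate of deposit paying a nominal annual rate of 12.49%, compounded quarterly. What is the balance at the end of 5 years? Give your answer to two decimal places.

£153,723.61

Periodic rate i = 0.1249/4 = 0.031225; n = 5 × 4 = 20 periods.
FV = 5650 × [(1+0.031225)^20 − 1] / 0.031225 = 5650 × 27.207718 = 153,723.6095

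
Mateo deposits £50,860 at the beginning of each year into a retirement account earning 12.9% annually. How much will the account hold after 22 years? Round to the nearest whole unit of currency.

FV = 50860 × [(1+0.129)^22 − 1] / 0.129 × (1+i) = 50860 × 117.538641 = 5,978,015.2765
Payments are at the start of each period, so multiply by (1+i).

£5,978,015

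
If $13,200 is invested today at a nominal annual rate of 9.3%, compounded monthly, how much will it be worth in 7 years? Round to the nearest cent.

With 12 periods per year: i = 0.00775, n = 84.
FV = 13,200 × (1 + 0.00775)^84 = 25,246.9956

$25,247.00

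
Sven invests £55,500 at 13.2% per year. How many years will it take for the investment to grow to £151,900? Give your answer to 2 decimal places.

8.12 years

(1+i)^n = 151900/55500 = 2.73694, so n = ln 2.73694 / ln 1.132 = 8.1206 years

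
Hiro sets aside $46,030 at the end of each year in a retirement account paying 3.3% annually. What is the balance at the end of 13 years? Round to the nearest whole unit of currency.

$732,464

Accumulation factor s(13|0.033) = 15.912745; FV = 46030 × 15.912745 = 732,463.6369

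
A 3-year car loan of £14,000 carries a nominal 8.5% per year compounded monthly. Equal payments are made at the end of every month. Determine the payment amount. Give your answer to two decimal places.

i = 0.085/12 = 0.00708333 per month; n = 3·12 = 36.
PMT = 14000 / ( [1 − (1+0.00708333)^(−36)] / 0.00708333 ) = 14000 / 31.678112 = 441.9455

£441.95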